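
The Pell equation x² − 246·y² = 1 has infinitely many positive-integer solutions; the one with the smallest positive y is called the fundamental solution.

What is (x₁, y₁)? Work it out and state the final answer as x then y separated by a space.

√246 = [15; 1,2,5,1,14,1,5,2,1,30, …], period ℓ=10 (even) → k=9
a_0=15:  p_0=15·1+0=15,  q_0=15·0+1=1
…
a_8=2:  p_8=2·28028+4721=60777,  q_8=2·1787+301=3875
a_9=1:  p_9=1·60777+28028=88805,  q_9=1·3875+1787=5662
fundamental: x₁=88805, y₁=5662  (since 7886328025 − 246·32058244 = 1)

88805 5662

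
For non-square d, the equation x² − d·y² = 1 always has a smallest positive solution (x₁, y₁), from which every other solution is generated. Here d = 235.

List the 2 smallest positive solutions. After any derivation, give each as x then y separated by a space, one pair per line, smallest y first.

46 3
4231 276

d=235: √d = [15; 3,30] (ℓ=2, even), read p_1/q_1
k=0  a_k=15  p_k/q_k = 15/1
k=1  a_k=3  p_k/q_k = 46/3
fundamental: x₁=46, y₁=3  (since 2116 − 235·9 = 1)
k=2:  x_2 = 46·46+235·3·3 = 4231,  y_2 = 46·3+3·46 = 276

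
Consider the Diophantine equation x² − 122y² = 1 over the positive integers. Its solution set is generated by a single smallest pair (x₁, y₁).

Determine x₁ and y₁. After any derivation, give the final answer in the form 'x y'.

d=122: √d = [11; 22] (ℓ=1, odd), read p_1/q_1
i=0: a=11 ⇒ p=11, q=1
i=1: a=22 ⇒ p=243, q=22
(x₁, y₁) = (243, 22);  243² − 122·22² = 1 ✓

243 22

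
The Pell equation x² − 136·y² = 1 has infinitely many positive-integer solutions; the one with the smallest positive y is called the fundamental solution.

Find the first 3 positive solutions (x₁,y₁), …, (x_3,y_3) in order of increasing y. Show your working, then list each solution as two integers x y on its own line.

35 3
2449 210
171395 14697

d=136: √d = [11; 1,1,1,22] (ℓ=4, even), read p_3/q_3
k=0  a_k=11  p_k/q_k = 11/1
k=1  a_k=1  p_k/q_k = 12/1
k=2  a_k=1  p_k/q_k = 23/2
k=3  a_k=1  p_k/q_k = 35/3
(x₁, y₁) = (35, 3);  35² − 136·3² = 1 ✓
k=2:  x_2 = 35·35+136·3·3 = 2449,  y_2 = 35·3+3·35 = 210
k=3:  x_3 = 35·2449+136·3·210 = 171395,  y_3 = 35·210+3·2449 = 14697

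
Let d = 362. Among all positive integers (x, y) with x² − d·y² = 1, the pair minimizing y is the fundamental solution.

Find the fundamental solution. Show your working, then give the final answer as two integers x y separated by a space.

723 38

d=362: √d = [19; 38] (ℓ=1, odd), read p_1/q_1
k=0  a_k=19  p_k/q_k = 19/1
k=1  a_k=38  p_k/q_k = 723/38
→ (723, 38).  Check: 723²=522729, 362·38²=522728, difference 1.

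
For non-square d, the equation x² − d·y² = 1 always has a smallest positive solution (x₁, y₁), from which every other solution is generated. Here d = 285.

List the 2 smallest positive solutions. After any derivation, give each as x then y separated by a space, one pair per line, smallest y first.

2431 144
11819521 700128

[16; 1,7,2,7,1,32] for √285; ℓ=6 ⇒ convergent index 5
step 0: (16, 1)  from 16·(1,0) + (0,1)
step 1: (17, 1)  from 1·(16,1) + (1,0)
…
step 3: (287, 17)  from 2·(135,8) + (17,1)
step 4: (2144, 127)  from 7·(287,17) + (135,8)
step 5: (2431, 144)  from 1·(2144,127) + (287,17)
(x₁, y₁) = (2431, 144);  2431² − 285·144² = 1 ✓
(x_2, y_2) = (2431·2431 + 285·144·144, 2431·144 + 144·2431) = (11819521, 700128)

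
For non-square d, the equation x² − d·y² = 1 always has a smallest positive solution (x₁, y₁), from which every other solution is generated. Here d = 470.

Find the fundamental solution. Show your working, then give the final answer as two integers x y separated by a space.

1691 78

d=470: √d = [21; 1,2,8,2,1,42] (ℓ=6, even), read p_5/q_5
i=0: a=21 ⇒ p=21, q=1
i=1: a=1 ⇒ p=22, q=1
…
i=3: a=8 ⇒ p=542, q=25
i=4: a=2 ⇒ p=1149, q=53
i=5: a=1 ⇒ p=1691, q=78
fundamental: x₁=1691, y₁=78  (since 2859481 − 470·6084 = 1)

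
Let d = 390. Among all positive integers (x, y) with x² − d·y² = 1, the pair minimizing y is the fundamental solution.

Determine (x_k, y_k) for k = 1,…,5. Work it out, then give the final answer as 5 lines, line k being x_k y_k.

79 4
12481 632
1971919 99852
311550721 15775984
49223041999 2492505620

d=390: √d = [19; 1,2,1,38] (ℓ=4, even), read p_3/q_3
i=0: a=19 ⇒ p=19, q=1
i=1: a=1 ⇒ p=20, q=1
i=2: a=2 ⇒ p=59, q=3
i=3: a=1 ⇒ p=79, q=4
fundamental: x₁=79, y₁=4  (since 6241 − 390·16 = 1)
(79+4√390)^2 = 12481 + 632√390
(79+4√390)^3 = 1971919 + 99852√390
(79+4√390)^4 = 311550721 + 15775984√390
(79+4√390)^5 = 49223041999 + 2492505620√390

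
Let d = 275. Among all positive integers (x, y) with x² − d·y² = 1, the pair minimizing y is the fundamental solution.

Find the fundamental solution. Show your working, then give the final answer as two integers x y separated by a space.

199 12

d=275: √d = [16; 1,1,2,1,1,32] (ℓ=6, even), read p_5/q_5
a_0=16:  p_0=16·1+0=16,  q_0=16·0+1=1
a_1=1:  p_1=1·16+1=17,  q_1=1·1+0=1
a_2=1:  p_2=1·17+16=33,  q_2=1·1+1=2
a_3=2:  p_3=2·33+17=83,  q_3=2·2+1=5
a_4=1:  p_4=1·83+33=116,  q_4=1·5+2=7
a_5=1:  p_5=1·116+83=199,  q_5=1·7+5=12
→ (199, 12).  Check: 199²=39601, 275·12²=39600, difference 1.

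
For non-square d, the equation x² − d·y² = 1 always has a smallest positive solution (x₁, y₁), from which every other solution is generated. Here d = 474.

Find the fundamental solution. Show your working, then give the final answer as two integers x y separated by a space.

d=474: √d = [21; 1,3,2,1,1,…,3,1,42] (ℓ=14, even), read p_13/q_13
i=0: a=21 ⇒ p=21, q=1
i=1: a=1 ⇒ p=22, q=1
i=2: a=3 ⇒ p=87, q=4
i=3: a=2 ⇒ p=196, q=9
i=4: a=1 ⇒ p=283, q=13
i=5: a=1 ⇒ p=479, q=22
i=6: a=1 ⇒ p=762, q=35
i=7: a=6 ⇒ p=5051, q=232
i=8: a=1 ⇒ p=5813, q=267
i=9: a=1 ⇒ p=10864, q=499
i=10: a=1 ⇒ p=16677, q=766
…
i=12: a=3 ⇒ p=149331, q=6859
i=13: a=1 ⇒ p=193549, q=8890
→ (193549, 8890).  Check: 193549²=37461215401, 474·8890²=37461215400, difference 1.

193549 8890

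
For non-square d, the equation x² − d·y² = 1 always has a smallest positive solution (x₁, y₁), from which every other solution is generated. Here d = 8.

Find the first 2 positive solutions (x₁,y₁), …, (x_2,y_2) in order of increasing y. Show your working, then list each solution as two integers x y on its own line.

3 1
17 6

√8 = [2; 1,4, …], period ℓ=2 (even) → k=1
i=0: a=2 ⇒ p=2, q=1
i=1: a=1 ⇒ p=3, q=1
(x₁, y₁) = (3, 1);  3² − 8·1² = 1 ✓
k=2:  x_2 = 3·3+8·1·1 = 17,  y_2 = 3·1+1·3 = 6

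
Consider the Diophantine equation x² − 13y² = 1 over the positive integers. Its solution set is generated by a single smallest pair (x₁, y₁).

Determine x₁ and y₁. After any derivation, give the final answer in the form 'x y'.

d=13: √d = [3; 1,1,1,1,6] (ℓ=5, odd), read p_9/q_9
i=0: a=3 ⇒ p=3, q=1
…
i=5: a=6 ⇒ p=119, q=33
i=6: a=1 ⇒ p=137, q=38
i=7: a=1 ⇒ p=256, q=71
i=8: a=1 ⇒ p=393, q=109
i=9: a=1 ⇒ p=649, q=180
(x₁, y₁) = (649, 180);  649² − 13·180² = 1 ✓

649 180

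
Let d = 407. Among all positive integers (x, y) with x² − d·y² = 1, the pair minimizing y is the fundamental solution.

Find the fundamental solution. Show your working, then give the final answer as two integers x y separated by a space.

d=407: √d = [20; 5,1,2,1,5,40] (ℓ=6, even), read p_5/q_5
i=0: a=20 ⇒ p=20, q=1
…
i=4: a=1 ⇒ p=464, q=23
i=5: a=5 ⇒ p=2663, q=132
→ (2663, 132).  Check: 2663²=7091569, 407·132²=7091568, difference 1.

2663 132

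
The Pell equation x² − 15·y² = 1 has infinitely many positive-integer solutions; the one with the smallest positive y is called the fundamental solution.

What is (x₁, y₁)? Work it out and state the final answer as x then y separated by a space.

4 1

[3; 1,6] for √15; ℓ=2 ⇒ convergent index 1
k=0  a_k=3  p_k/q_k = 3/1
k=1  a_k=1  p_k/q_k = 4/1
(x₁, y₁) = (4, 1);  4² − 15·1² = 1 ✓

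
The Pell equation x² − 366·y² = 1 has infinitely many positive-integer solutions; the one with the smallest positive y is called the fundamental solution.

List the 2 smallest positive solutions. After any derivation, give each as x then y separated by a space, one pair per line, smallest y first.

907925 47458
1648655611249 86176609300

√366 = [19; 7,1,1,1,2,12,2,1,1,1,7,38, …], period ℓ=12 (even) → k=11
step 0: (19, 1)  from 19·(1,0) + (0,1)
step 1: (134, 7)  from 7·(19,1) + (1,0)
…
step 3: (287, 15)  from 1·(153,8) + (134,7)
step 4: (440, 23)  from 1·(287,15) + (153,8)
step 5: (1167, 61)  from 2·(440,23) + (287,15)
step 6: (14444, 755)  from 12·(1167,61) + (440,23)
…
step 8: (44499, 2326)  from 1·(30055,1571) + (14444,755)
step 9: (74554, 3897)  from 1·(44499,2326) + (30055,1571)
step 10: (119053, 6223)  from 1·(74554,3897) + (44499,2326)
step 11: (907925, 47458)  from 7·(119053,6223) + (74554,3897)
(x₁, y₁) = (907925, 47458);  907925² − 366·47458² = 1 ✓
(907925+47458√366)^2 = 1648655611249 + 86176609300√366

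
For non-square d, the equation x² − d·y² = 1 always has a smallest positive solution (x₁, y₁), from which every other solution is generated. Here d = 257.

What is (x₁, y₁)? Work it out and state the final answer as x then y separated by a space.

513 32

√257 = [16; 32, …], period ℓ=1 (odd) → k=1
step 0: (16, 1)  from 16·(1,0) + (0,1)
step 1: (513, 32)  from 32·(16,1) + (1,0)
fundamental: x₁=513, y₁=32  (since 263169 − 257·1024 = 1)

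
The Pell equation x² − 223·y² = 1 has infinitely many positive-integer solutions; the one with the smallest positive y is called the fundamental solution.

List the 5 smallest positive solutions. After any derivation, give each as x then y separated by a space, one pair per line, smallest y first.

224 15
100351 6720
44957024 3010545
20140646401 1348717440
9022964630624 604222402575

√223 → a₀=14, period (1,13,1,28); ℓ=4 even so k=3
step 0: (14, 1)  from 14·(1,0) + (0,1)
…
step 2: (209, 14)  from 13·(15,1) + (14,1)
step 3: (224, 15)  from 1·(209,14) + (15,1)
→ (224, 15).  Check: 224²=50176, 223·15²=50175, difference 1.
(x_2, y_2) = (224·224 + 223·15·15, 224·15 + 15·224) = (100351, 6720)
(x_3, y_3) = (224·100351 + 223·15·6720, 224·6720 + 15·100351) = (44957024, 3010545)
(x_4, y_4) = (224·44957024 + 223·15·3010545, 224·3010545 + 15·44957024) = (20140646401, 1348717440)
(x_5, y_5) = (224·20140646401 + 223·15·1348717440, 224·1348717440 + 15·20140646401) = (9022964630624, 604222402575)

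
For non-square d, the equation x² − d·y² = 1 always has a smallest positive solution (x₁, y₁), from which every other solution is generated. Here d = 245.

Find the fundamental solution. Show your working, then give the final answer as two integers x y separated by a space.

51841 3312

[15; 1,1,1,7,6,7,1,1,1,30] for √245; ℓ=10 ⇒ convergent index 9
step 0: (15, 1)  from 15·(1,0) + (0,1)
step 1: (16, 1)  from 1·(15,1) + (1,0)
step 2: (31, 2)  from 1·(16,1) + (15,1)
step 3: (47, 3)  from 1·(31,2) + (16,1)
…
step 5: (2207, 141)  from 6·(360,23) + (47,3)
…
step 7: (18016, 1151)  from 1·(15809,1010) + (2207,141)
step 8: (33825, 2161)  from 1·(18016,1151) + (15809,1010)
step 9: (51841, 3312)  from 1·(33825,2161) + (18016,1151)
→ (51841, 3312).  Check: 51841²=2687489281, 245·3312²=2687489280, difference 1.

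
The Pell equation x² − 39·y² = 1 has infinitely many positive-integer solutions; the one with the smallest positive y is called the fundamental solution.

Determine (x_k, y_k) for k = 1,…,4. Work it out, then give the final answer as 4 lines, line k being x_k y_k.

25 4
1249 200
62425 9996
3120001 499600

[6; 4,12] for √39; ℓ=2 ⇒ convergent index 1
step 0: (6, 1)  from 6·(1,0) + (0,1)
step 1: (25, 4)  from 4·(6,1) + (1,0)
(x₁, y₁) = (25, 4);  25² − 39·4² = 1 ✓
n=2: (25,4)∘(25,4) = (25·25+39·4·4, 25·4+4·25) = (1249,200)
n=3: (1249,200)∘(25,4) = (25·1249+39·4·200, 25·200+4·1249) = (62425,9996)
n=4: (62425,9996)∘(25,4) = (25·62425+39·4·9996, 25·9996+4·62425) = (3120001,499600)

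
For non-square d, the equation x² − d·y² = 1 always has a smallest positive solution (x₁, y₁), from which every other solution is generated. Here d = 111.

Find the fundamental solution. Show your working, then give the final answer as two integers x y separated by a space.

295 28

d=111: √d = [10; 1,1,6,1,1,20] (ℓ=6, even), read p_5/q_5
k=0  a_k=10  p_k/q_k = 10/1
…
k=4  a_k=1  p_k/q_k = 158/15
k=5  a_k=1  p_k/q_k = 295/28
(x₁, y₁) = (295, 28);  295² − 111·28² = 1 ✓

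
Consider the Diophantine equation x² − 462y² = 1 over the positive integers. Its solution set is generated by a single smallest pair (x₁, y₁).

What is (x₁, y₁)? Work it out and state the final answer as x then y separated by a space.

√462 → a₀=21, period (2,42); ℓ=2 even so k=1
k=0  a_k=21  p_k/q_k = 21/1
k=1  a_k=2  p_k/q_k = 43/2
fundamental: x₁=43, y₁=2  (since 1849 − 462·4 = 1)

43 2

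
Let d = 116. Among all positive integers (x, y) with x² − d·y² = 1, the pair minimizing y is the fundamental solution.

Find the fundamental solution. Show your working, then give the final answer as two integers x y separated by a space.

√116 = [10; 1,3,2,1,4,1,2,3,1,20, …], period ℓ=10 (even) → k=9
i=0: a=10 ⇒ p=10, q=1
…
i=3: a=2 ⇒ p=97, q=9
i=4: a=1 ⇒ p=140, q=13
i=5: a=4 ⇒ p=657, q=61
…
i=7: a=2 ⇒ p=2251, q=209
i=8: a=3 ⇒ p=7550, q=701
i=9: a=1 ⇒ p=9801, q=910
→ (9801, 910).  Check: 9801²=96059601, 116·910²=96059600, difference 1.

9801 910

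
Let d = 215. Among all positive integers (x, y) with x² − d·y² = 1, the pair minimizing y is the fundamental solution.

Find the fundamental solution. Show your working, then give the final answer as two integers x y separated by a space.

√215 → a₀=14, period (1,1,1,28); ℓ=4 even so k=3
k=0  a_k=14  p_k/q_k = 14/1
k=1  a_k=1  p_k/q_k = 15/1
k=2  a_k=1  p_k/q_k = 29/2
k=3  a_k=1  p_k/q_k = 44/3
fundamental: x₁=44, y₁=3  (since 1936 − 215·9 = 1)

44 3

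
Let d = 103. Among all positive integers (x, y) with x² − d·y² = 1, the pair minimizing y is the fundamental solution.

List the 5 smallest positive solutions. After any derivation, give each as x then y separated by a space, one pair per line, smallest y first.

227528 22419
103537981567 10201900464
47115579739725224 4642436017523565
21440227253936863550977 2112568364380001494176
9756504053220377800313664488 961336909616663523916230291

√103 → a₀=10, period (6,1,2,1,1,9,1,1,2,1,6,20); ℓ=12 even so k=11
k=0  a_k=10  p_k/q_k = 10/1
k=1  a_k=6  p_k/q_k = 61/6
…
k=3  a_k=2  p_k/q_k = 203/20
…
k=7  a_k=1  p_k/q_k = 5044/497
k=8  a_k=1  p_k/q_k = 9611/947
k=9  a_k=2  p_k/q_k = 24266/2391
k=10  a_k=1  p_k/q_k = 33877/3338
k=11  a_k=6  p_k/q_k = 227528/22419
(x₁, y₁) = (227528, 22419);  227528² − 103·22419² = 1 ✓
n=2: (227528,22419)∘(227528,22419) = (227528·227528+103·22419·22419, 227528·22419+22419·227528) = (103537981567,10201900464)
n=3: (103537981567,10201900464)∘(227528,22419) = (227528·103537981567+103·22419·10201900464, 227528·10201900464+22419·103537981567) = (47115579739725224,4642436017523565)
n=4: (47115579739725224,4642436017523565)∘(227528,22419) = (227528·47115579739725224+103·22419·4642436017523565, 227528·4642436017523565+22419·47115579739725224) = (21440227253936863550977,2112568364380001494176)
n=5: (21440227253936863550977,2112568364380001494176)∘(227528,22419) = (227528·21440227253936863550977+103·22419·2112568364380001494176, 227528·2112568364380001494176+22419·21440227253936863550977) = (9756504053220377800313664488,961336909616663523916230291)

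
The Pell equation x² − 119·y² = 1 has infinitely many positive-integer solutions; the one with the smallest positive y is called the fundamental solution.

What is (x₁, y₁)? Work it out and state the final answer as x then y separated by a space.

√119 = [10; 1,9,1,20, …], period ℓ=4 (even) → k=3
k=0  a_k=10  p_k/q_k = 10/1
k=1  a_k=1  p_k/q_k = 11/1
k=2  a_k=9  p_k/q_k = 109/10
k=3  a_k=1  p_k/q_k = 120/11
(x₁, y₁) = (120, 11);  120² − 119·11² = 1 ✓

120 11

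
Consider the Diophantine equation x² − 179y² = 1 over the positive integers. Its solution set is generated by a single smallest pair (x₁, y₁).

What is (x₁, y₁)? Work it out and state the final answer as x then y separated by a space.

4190210 313191

d=179: √d = [13; 2,1,1,1,3,…,1,2,26] (ℓ=14, even), read p_13/q_13
step 0: (13, 1)  from 13·(1,0) + (0,1)
…
step 2: (40, 3)  from 1·(27,2) + (13,1)
step 3: (67, 5)  from 1·(40,3) + (27,2)
step 4: (107, 8)  from 1·(67,5) + (40,3)
step 5: (388, 29)  from 3·(107,8) + (67,5)
step 6: (2047, 153)  from 5·(388,29) + (107,8)
step 7: (26999, 2018)  from 13·(2047,153) + (388,29)
step 8: (137042, 10243)  from 5·(26999,2018) + (2047,153)
…
step 11: (1013292, 75737)  from 1·(575167,42990) + (438125,32747)
step 12: (1588459, 118727)  from 1·(1013292,75737) + (575167,42990)
step 13: (4190210, 313191)  from 2·(1588459,118727) + (1013292,75737)
fundamental: x₁=4190210, y₁=313191  (since 17557859844100 − 179·98088602481 = 1)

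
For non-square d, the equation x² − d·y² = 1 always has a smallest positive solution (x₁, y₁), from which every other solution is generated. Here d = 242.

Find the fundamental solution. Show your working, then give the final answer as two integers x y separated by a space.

19601 1260

√242 → a₀=15, period (1,1,3,1,14,1,3,1,1,30); ℓ=10 even so k=9
i=0: a=15 ⇒ p=15, q=1
i=1: a=1 ⇒ p=16, q=1
i=2: a=1 ⇒ p=31, q=2
…
i=4: a=1 ⇒ p=140, q=9
i=5: a=14 ⇒ p=2069, q=133
i=6: a=1 ⇒ p=2209, q=142
…
i=8: a=1 ⇒ p=10905, q=701
i=9: a=1 ⇒ p=19601, q=1260
(x₁, y₁) = (19601, 1260);  19601² − 242·1260² = 1 ✓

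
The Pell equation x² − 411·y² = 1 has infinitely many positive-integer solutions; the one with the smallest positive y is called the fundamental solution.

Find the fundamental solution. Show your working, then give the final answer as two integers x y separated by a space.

√411 = [20; 3,1,1,1,19,1,1,1,3,40, …], period ℓ=10 (even) → k=9
i=0: a=20 ⇒ p=20, q=1
i=1: a=3 ⇒ p=61, q=3
i=2: a=1 ⇒ p=81, q=4
…
i=4: a=1 ⇒ p=223, q=11
i=5: a=19 ⇒ p=4379, q=216
i=6: a=1 ⇒ p=4602, q=227
i=7: a=1 ⇒ p=8981, q=443
i=8: a=1 ⇒ p=13583, q=670
i=9: a=3 ⇒ p=49730, q=2453
→ (49730, 2453).  Check: 49730²=2473072900, 411·2453²=2473072899, difference 1.

49730 2453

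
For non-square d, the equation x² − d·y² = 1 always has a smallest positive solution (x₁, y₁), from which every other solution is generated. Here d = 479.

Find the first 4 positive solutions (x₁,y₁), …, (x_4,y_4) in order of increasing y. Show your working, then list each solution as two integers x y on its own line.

d=479: √d = [21; 1,7,1,3,2,21,2,3,1,7,1,42] (ℓ=12, even), read p_11/q_11
a_0=21:  p_0=21·1+0=21,  q_0=21·0+1=1
a_1=1:  p_1=1·21+1=22,  q_1=1·1+0=1
a_2=7:  p_2=7·22+21=175,  q_2=7·1+1=8
…
a_5=2:  p_5=2·766+197=1729,  q_5=2·35+9=79
…
a_7=2:  p_7=2·37075+1729=75879,  q_7=2·1694+79=3467
…
a_9=1:  p_9=1·264712+75879=340591,  q_9=1·12095+3467=15562
a_10=7:  p_10=7·340591+264712=2648849,  q_10=7·15562+12095=121029
a_11=1:  p_11=1·2648849+340591=2989440,  q_11=1·121029+15562=136591
fundamental: x₁=2989440, y₁=136591  (since 8936751513600 − 479·18657101281 = 1)
(2989440+136591√479)^2 = 17873503027199 + 816661198080√479
(2989440+136591√479)^3 = 106863529779256567680 + 4882719303976413809√479
(2989440+136591√479)^4 = 638924220926583633867571201 + 29193192792157684333155840√479

2989440 136591
17873503027199 816661198080
106863529779256567680 4882719303976413809
638924220926583633867571201 29193192792157684333155840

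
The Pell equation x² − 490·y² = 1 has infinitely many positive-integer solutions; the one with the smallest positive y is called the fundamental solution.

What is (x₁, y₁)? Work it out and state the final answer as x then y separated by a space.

d=490: √d = [22; 7,2,1,4,4,4,1,2,7,44] (ℓ=10, even), read p_9/q_9
i=0: a=22 ⇒ p=22, q=1
…
i=6: a=4 ⇒ p=40708, q=1839
…
i=8: a=2 ⇒ p=141338, q=6385
i=9: a=7 ⇒ p=1039681, q=46968
fundamental: x₁=1039681, y₁=46968  (since 1080936581761 − 490·2205993024 = 1)

1039681 46968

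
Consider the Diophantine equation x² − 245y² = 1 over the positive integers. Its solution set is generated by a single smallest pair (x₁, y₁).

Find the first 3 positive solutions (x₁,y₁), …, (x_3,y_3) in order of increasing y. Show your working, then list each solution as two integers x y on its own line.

[15; 1,1,1,7,6,7,1,1,1,30] for √245; ℓ=10 ⇒ convergent index 9
k=0  a_k=15  p_k/q_k = 15/1
k=1  a_k=1  p_k/q_k = 16/1
…
k=3  a_k=1  p_k/q_k = 47/3
…
k=5  a_k=6  p_k/q_k = 2207/141
…
k=7  a_k=1  p_k/q_k = 18016/1151
k=8  a_k=1  p_k/q_k = 33825/2161
k=9  a_k=1  p_k/q_k = 51841/3312
→ (51841, 3312).  Check: 51841²=2687489281, 245·3312²=2687489280, difference 1.
k=2:  x_2 = 51841·51841+245·3312·3312 = 5374978561,  y_2 = 51841·3312+3312·51841 = 343394784
k=3:  x_3 = 51841·5374978561+245·3312·343394784 = 557288527109761,  y_3 = 51841·343394784+3312·5374978561 = 35603857991376

51841 3312
5374978561 343394784
557288527109761 35603857991376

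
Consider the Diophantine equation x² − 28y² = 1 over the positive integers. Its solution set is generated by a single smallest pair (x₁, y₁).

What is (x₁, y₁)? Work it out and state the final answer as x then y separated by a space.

d=28: √d = [5; 3,2,3,10] (ℓ=4, even), read p_3/q_3
step 0: (5, 1)  from 5·(1,0) + (0,1)
…
step 2: (37, 7)  from 2·(16,3) + (5,1)
step 3: (127, 24)  from 3·(37,7) + (16,3)
→ (127, 24).  Check: 127²=16129, 28·24²=16128, difference 1.

127 24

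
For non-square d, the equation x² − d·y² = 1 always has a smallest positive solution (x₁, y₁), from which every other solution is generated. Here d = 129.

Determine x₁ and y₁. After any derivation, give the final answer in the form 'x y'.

16855 1484

[11; 2,1,3,1,6,1,3,1,2,22] for √129; ℓ=10 ⇒ convergent index 9
a_0=11:  p_0=11·1+0=11,  q_0=11·0+1=1
a_1=2:  p_1=2·11+1=23,  q_1=2·1+0=2
a_2=1:  p_2=1·23+11=34,  q_2=1·2+1=3
…
a_4=1:  p_4=1·125+34=159,  q_4=1·11+3=14
…
a_6=1:  p_6=1·1079+159=1238,  q_6=1·95+14=109
a_7=3:  p_7=3·1238+1079=4793,  q_7=3·109+95=422
a_8=1:  p_8=1·4793+1238=6031,  q_8=1·422+109=531
a_9=2:  p_9=2·6031+4793=16855,  q_9=2·531+422=1484
(x₁, y₁) = (16855, 1484);  16855² − 129·1484² = 1 ✓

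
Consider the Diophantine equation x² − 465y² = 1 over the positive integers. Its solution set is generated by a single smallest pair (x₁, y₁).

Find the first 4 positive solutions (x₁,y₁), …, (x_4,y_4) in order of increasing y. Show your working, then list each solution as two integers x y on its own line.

15871 736
503777281 23362112
15990898437631 741560158368
507583097703505921 23538602523554944

√465 = [21; 1,1,3,2,2,2,3,1,1,42, …], period ℓ=10 (even) → k=9
step 0: (21, 1)  from 21·(1,0) + (0,1)
…
step 3: (151, 7)  from 3·(43,2) + (22,1)
step 4: (345, 16)  from 2·(151,7) + (43,2)
step 5: (841, 39)  from 2·(345,16) + (151,7)
…
step 7: (6922, 321)  from 3·(2027,94) + (841,39)
step 8: (8949, 415)  from 1·(6922,321) + (2027,94)
step 9: (15871, 736)  from 1·(8949,415) + (6922,321)
→ (15871, 736).  Check: 15871²=251888641, 465·736²=251888640, difference 1.
(15871+736√465)^2 = 503777281 + 23362112√465
(15871+736√465)^3 = 15990898437631 + 741560158368√465
(15871+736√465)^4 = 507583097703505921 + 23538602523554944√465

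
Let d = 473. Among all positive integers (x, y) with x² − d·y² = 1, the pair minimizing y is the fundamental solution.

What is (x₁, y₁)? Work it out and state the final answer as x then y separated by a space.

[21; 1,2,1,42] for √473; ℓ=4 ⇒ convergent index 3
i=0: a=21 ⇒ p=21, q=1
i=1: a=1 ⇒ p=22, q=1
i=2: a=2 ⇒ p=65, q=3
i=3: a=1 ⇒ p=87, q=4
→ (87, 4).  Check: 87²=7569, 473·4²=7568, difference 1.

87 4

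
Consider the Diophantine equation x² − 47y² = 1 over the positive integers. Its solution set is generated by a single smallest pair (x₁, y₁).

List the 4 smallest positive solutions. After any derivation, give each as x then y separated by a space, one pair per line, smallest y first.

48 7
4607 672
442224 64505
42448897 6191808

d=47: √d = [6; 1,5,1,12] (ℓ=4, even), read p_3/q_3
k=0  a_k=6  p_k/q_k = 6/1
…
k=2  a_k=5  p_k/q_k = 41/6
k=3  a_k=1  p_k/q_k = 48/7
(x₁, y₁) = (48, 7);  48² − 47·7² = 1 ✓
(48+7√47)^2 = 4607 + 672√47
(48+7√47)^3 = 442224 + 64505√47
(48+7√47)^4 = 42448897 + 6191808√47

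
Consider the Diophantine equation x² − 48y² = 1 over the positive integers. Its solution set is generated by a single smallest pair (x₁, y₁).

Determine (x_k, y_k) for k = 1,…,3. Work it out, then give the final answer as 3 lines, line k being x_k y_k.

7 1
97 14
1351 195

√48 = [6; 1,12, …], period ℓ=2 (even) → k=1
step 0: (6, 1)  from 6·(1,0) + (0,1)
step 1: (7, 1)  from 1·(6,1) + (1,0)
→ (7, 1).  Check: 7²=49, 48·1²=48, difference 1.
n=2: (7,1)∘(7,1) = (7·7+48·1·1, 7·1+1·7) = (97,14)
n=3: (97,14)∘(7,1) = (7·97+48·1·14, 7·14+1·97) = (1351,195)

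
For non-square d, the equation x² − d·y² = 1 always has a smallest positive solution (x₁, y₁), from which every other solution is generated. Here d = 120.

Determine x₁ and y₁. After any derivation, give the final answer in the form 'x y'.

[10; 1,20] for √120; ℓ=2 ⇒ convergent index 1
i=0: a=10 ⇒ p=10, q=1
i=1: a=1 ⇒ p=11, q=1
fundamental: x₁=11, y₁=1  (since 121 − 120·1 = 1)

11 1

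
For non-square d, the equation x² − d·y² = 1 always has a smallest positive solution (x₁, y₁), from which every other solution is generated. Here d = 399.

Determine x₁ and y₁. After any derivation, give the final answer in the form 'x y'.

20 1

[19; 1,38] for √399; ℓ=2 ⇒ convergent index 1
step 0: (19, 1)  from 19·(1,0) + (0,1)
step 1: (20, 1)  from 1·(19,1) + (1,0)
fundamental: x₁=20, y₁=1  (since 400 − 399·1 = 1)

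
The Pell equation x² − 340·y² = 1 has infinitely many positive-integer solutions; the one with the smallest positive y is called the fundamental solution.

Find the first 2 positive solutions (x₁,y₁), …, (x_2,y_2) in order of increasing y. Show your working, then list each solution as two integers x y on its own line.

d=340: √d = [18; 2,3,1,1,1,…,3,2,36] (ℓ=14, even), read p_13/q_13
a_0=18:  p_0=18·1+0=18,  q_0=18·0+1=1
a_1=2:  p_1=2·18+1=37,  q_1=2·1+0=2
…
a_5=1:  p_5=1·295+166=461,  q_5=1·16+9=25
a_6=1:  p_6=1·461+295=756,  q_6=1·25+16=41
…
a_8=1:  p_8=1·6509+756=7265,  q_8=1·353+41=394
a_9=1:  p_9=1·7265+6509=13774,  q_9=1·394+353=747
…
a_12=3:  p_12=3·34813+21039=125478,  q_12=3·1888+1141=6805
a_13=2:  p_13=2·125478+34813=285769,  q_13=2·6805+1888=15498
(x₁, y₁) = (285769, 15498);  285769² − 340·15498² = 1 ✓
(285769+15498√340)^2 = 163327842721 + 8857695924√340

285769 15498
163327842721 8857695924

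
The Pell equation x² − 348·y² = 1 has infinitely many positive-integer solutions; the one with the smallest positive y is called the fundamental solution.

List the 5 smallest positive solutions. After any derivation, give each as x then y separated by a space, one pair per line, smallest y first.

1567 84
4910977 263256
15391000351 825044220
48235390189057 2585688322224
151169697461504287 8103546376805796

[18; 1,1,1,8,1,1,1,36] for √348; ℓ=8 ⇒ convergent index 7
i=0: a=18 ⇒ p=18, q=1
i=1: a=1 ⇒ p=19, q=1
…
i=3: a=1 ⇒ p=56, q=3
…
i=6: a=1 ⇒ p=1026, q=55
i=7: a=1 ⇒ p=1567, q=84
fundamental: x₁=1567, y₁=84  (since 2455489 − 348·7056 = 1)
(x_2, y_2) = (1567·1567 + 348·84·84, 1567·84 + 84·1567) = (4910977, 263256)
(x_3, y_3) = (1567·4910977 + 348·84·263256, 1567·263256 + 84·4910977) = (15391000351, 825044220)
(x_4, y_4) = (1567·15391000351 + 348·84·825044220, 1567·825044220 + 84·15391000351) = (48235390189057, 2585688322224)
(x_5, y_5) = (1567·48235390189057 + 348·84·2585688322224, 1567·2585688322224 + 84·48235390189057) = (151169697461504287, 8103546376805796)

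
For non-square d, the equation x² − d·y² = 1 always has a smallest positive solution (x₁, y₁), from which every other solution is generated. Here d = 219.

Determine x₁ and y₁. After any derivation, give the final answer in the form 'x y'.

74 5

√219 → a₀=14, period (1,3,1,28); ℓ=4 even so k=3
k=0  a_k=14  p_k/q_k = 14/1
k=1  a_k=1  p_k/q_k = 15/1
k=2  a_k=3  p_k/q_k = 59/4
k=3  a_k=1  p_k/q_k = 74/5
→ (74, 5).  Check: 74²=5476, 219·5²=5475, difference 1.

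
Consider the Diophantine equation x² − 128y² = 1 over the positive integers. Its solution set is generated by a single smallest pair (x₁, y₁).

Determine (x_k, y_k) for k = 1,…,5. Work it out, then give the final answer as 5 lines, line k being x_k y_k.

577 51
665857 58854
768398401 67917465
886731088897 78376695756
1023286908188737 90446638984959

d=128: √d = [11; 3,5,3,22] (ℓ=4, even), read p_3/q_3
step 0: (11, 1)  from 11·(1,0) + (0,1)
…
step 2: (181, 16)  from 5·(34,3) + (11,1)
step 3: (577, 51)  from 3·(181,16) + (34,3)
(x₁, y₁) = (577, 51);  577² − 128·51² = 1 ✓
n=2: (577,51)∘(577,51) = (577·577+128·51·51, 577·51+51·577) = (665857,58854)
n=3: (665857,58854)∘(577,51) = (577·665857+128·51·58854, 577·58854+51·665857) = (768398401,67917465)
n=4: (768398401,67917465)∘(577,51) = (577·768398401+128·51·67917465, 577·67917465+51·768398401) = (886731088897,78376695756)
n=5: (886731088897,78376695756)∘(577,51) = (577·886731088897+128·51·78376695756, 577·78376695756+51·886731088897) = (1023286908188737,90446638984959)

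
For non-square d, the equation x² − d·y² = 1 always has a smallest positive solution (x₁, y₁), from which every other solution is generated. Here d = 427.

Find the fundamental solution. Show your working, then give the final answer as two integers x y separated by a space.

62 3

d=427: √d = [20; 1,1,1,40] (ℓ=4, even), read p_3/q_3
a_0=20:  p_0=20·1+0=20,  q_0=20·0+1=1
a_1=1:  p_1=1·20+1=21,  q_1=1·1+0=1
a_2=1:  p_2=1·21+20=41,  q_2=1·1+1=2
a_3=1:  p_3=1·41+21=62,  q_3=1·2+1=3
(x₁, y₁) = (62, 3);  62² − 427·3² = 1 ✓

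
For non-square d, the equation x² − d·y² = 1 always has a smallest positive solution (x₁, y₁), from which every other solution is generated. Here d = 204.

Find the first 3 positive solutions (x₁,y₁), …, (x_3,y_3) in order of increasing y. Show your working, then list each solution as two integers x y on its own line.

√204 = [14; 3,1,1,6,1,1,3,28, …], period ℓ=8 (even) → k=7
step 0: (14, 1)  from 14·(1,0) + (0,1)
…
step 3: (100, 7)  from 1·(57,4) + (43,3)
…
step 5: (757, 53)  from 1·(657,46) + (100,7)
step 6: (1414, 99)  from 1·(757,53) + (657,46)
step 7: (4999, 350)  from 3·(1414,99) + (757,53)
(x₁, y₁) = (4999, 350);  4999² − 204·350² = 1 ✓
(x_2, y_2) = (4999·4999 + 204·350·350, 4999·350 + 350·4999) = (49980001, 3499300)
(x_3, y_3) = (4999·49980001 + 204·350·3499300, 4999·3499300 + 350·49980001) = (499700044999, 34986001050)

4999 350
49980001 3499300
499700044999 34986001050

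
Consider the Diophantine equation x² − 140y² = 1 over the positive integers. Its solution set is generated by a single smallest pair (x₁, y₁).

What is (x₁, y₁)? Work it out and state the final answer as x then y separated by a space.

[11; 1,4,1,22] for √140; ℓ=4 ⇒ convergent index 3
a_0=11:  p_0=11·1+0=11,  q_0=11·0+1=1
a_1=1:  p_1=1·11+1=12,  q_1=1·1+0=1
a_2=4:  p_2=4·12+11=59,  q_2=4·1+1=5
a_3=1:  p_3=1·59+12=71,  q_3=1·5+1=6
→ (71, 6).  Check: 71²=5041, 140·6²=5040, difference 1.

71 6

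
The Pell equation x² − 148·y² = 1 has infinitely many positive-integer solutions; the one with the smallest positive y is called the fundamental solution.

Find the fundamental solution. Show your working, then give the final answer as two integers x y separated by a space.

d=148: √d = [12; 6,24] (ℓ=2, even), read p_1/q_1
a_0=12:  p_0=12·1+0=12,  q_0=12·0+1=1
a_1=6:  p_1=6·12+1=73,  q_1=6·1+0=6
fundamental: x₁=73, y₁=6  (since 5329 − 148·36 = 1)

73 6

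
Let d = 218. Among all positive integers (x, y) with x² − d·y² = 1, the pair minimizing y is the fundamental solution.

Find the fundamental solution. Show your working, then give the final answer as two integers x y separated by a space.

126003 8534

√218 = [14; 1,3,3,1,28, …], period ℓ=5 (odd) → k=9
i=0: a=14 ⇒ p=14, q=1
i=1: a=1 ⇒ p=15, q=1
i=2: a=3 ⇒ p=59, q=4
…
i=4: a=1 ⇒ p=251, q=17
…
i=6: a=1 ⇒ p=7471, q=506
i=7: a=3 ⇒ p=29633, q=2007
i=8: a=3 ⇒ p=96370, q=6527
i=9: a=1 ⇒ p=126003, q=8534
→ (126003, 8534).  Check: 126003²=15876756009, 218·8534²=15876756008, difference 1.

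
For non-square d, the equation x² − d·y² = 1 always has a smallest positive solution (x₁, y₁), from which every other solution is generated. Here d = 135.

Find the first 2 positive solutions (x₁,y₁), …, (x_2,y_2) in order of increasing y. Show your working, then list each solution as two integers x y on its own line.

244 21
119071 10248

√135 = [11; 1,1,1,1,1,1,1,22, …], period ℓ=8 (even) → k=7
i=0: a=11 ⇒ p=11, q=1
i=1: a=1 ⇒ p=12, q=1
…
i=3: a=1 ⇒ p=35, q=3
…
i=6: a=1 ⇒ p=151, q=13
i=7: a=1 ⇒ p=244, q=21
→ (244, 21).  Check: 244²=59536, 135·21²=59535, difference 1.
n=2: (244,21)∘(244,21) = (244·244+135·21·21, 244·21+21·244) = (119071,10248)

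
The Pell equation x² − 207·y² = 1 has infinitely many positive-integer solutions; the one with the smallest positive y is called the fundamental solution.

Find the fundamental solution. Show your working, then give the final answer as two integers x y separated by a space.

1151 80

[14; 2,1,1,2,1,1,2,28] for √207; ℓ=8 ⇒ convergent index 7
a_0=14:  p_0=14·1+0=14,  q_0=14·0+1=1
…
a_3=1:  p_3=1·43+29=72,  q_3=1·3+2=5
…
a_6=1:  p_6=1·259+187=446,  q_6=1·18+13=31
a_7=2:  p_7=2·446+259=1151,  q_7=2·31+18=80
→ (1151, 80).  Check: 1151²=1324801, 207·80²=1324800, difference 1.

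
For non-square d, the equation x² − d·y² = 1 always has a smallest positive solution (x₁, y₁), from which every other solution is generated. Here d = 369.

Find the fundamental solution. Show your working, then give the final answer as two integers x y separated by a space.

8396801 437120

√369 = [19; 4,1,3,2,7,4,7,2,3,1,4,38, …], period ℓ=12 (even) → k=11
step 0: (19, 1)  from 19·(1,0) + (0,1)
…
step 3: (365, 19)  from 3·(96,5) + (77,4)
…
step 7: (184045, 9581)  from 7·(25414,1323) + (6147,320)
…
step 10: (1758061, 91521)  from 1·(1364557,71036) + (393504,20485)
step 11: (8396801, 437120)  from 4·(1758061,91521) + (1364557,71036)
(x₁, y₁) = (8396801, 437120);  8396801² − 369·437120² = 1 ✓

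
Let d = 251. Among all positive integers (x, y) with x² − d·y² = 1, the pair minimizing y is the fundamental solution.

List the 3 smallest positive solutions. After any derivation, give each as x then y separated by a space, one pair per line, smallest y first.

√251 = [15; 1,5,2,1,2,…,5,1,30, …], period ℓ=14 (even) → k=13
a_0=15:  p_0=15·1+0=15,  q_0=15·0+1=1
…
a_2=5:  p_2=5·16+15=95,  q_2=5·1+1=6
…
a_5=2:  p_5=2·301+206=808,  q_5=2·19+13=51
…
a_7=15:  p_7=15·1917+808=29563,  q_7=15·121+51=1866
a_8=2:  p_8=2·29563+1917=61043,  q_8=2·1866+121=3853
a_9=2:  p_9=2·61043+29563=151649,  q_9=2·3853+1866=9572
…
a_11=2:  p_11=2·212692+151649=577033,  q_11=2·13425+9572=36422
a_12=5:  p_12=5·577033+212692=3097857,  q_12=5·36422+13425=195535
a_13=1:  p_13=1·3097857+577033=3674890,  q_13=1·195535+36422=231957
→ (3674890, 231957).  Check: 3674890²=13504816512100, 251·231957²=13504816512099, difference 1.
(3674890+231957√251)^2 = 27009633024199 + 1704832919460√251
(3674890+231957√251)^3 = 198514860608593651330 + 12530146894788486843√251

3674890 231957
27009633024199 1704832919460
198514860608593651330 12530146894788486843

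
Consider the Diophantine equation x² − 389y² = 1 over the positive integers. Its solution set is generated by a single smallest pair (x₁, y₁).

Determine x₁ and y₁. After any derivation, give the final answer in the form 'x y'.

√389 = [19; 1,2,1,1,1,1,2,1,38, …], period ℓ=9 (odd) → k=17
k=0  a_k=19  p_k/q_k = 19/1
…
k=6  a_k=1  p_k/q_k = 355/18
…
k=12  a_k=1  p_k/q_k = 202418/10263
k=13  a_k=1  p_k/q_k = 353911/17944
k=14  a_k=1  p_k/q_k = 556329/28207
…
k=16  a_k=2  p_k/q_k = 2376809/120509
k=17  a_k=1  p_k/q_k = 3287049/166660
fundamental: x₁=3287049, y₁=166660  (since 10804691128401 − 389·27775555600 = 1)

3287049 166660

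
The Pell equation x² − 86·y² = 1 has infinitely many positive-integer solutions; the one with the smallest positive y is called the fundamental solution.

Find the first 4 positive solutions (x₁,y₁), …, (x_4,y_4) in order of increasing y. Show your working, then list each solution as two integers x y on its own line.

10405 1122
216528049 23348820
4505948689285 485888943078
93768792007492801 10111348882104360

√86 = [9; 3,1,1,1,8,1,1,1,3,18, …], period ℓ=10 (even) → k=9
a_0=9:  p_0=9·1+0=9,  q_0=9·0+1=1
…
a_3=1:  p_3=1·37+28=65,  q_3=1·4+3=7
a_4=1:  p_4=1·65+37=102,  q_4=1·7+4=11
a_5=8:  p_5=8·102+65=881,  q_5=8·11+7=95
…
a_8=1:  p_8=1·1864+983=2847,  q_8=1·201+106=307
a_9=3:  p_9=3·2847+1864=10405,  q_9=3·307+201=1122
fundamental: x₁=10405, y₁=1122  (since 108264025 − 86·1258884 = 1)
(x_2, y_2) = (10405·10405 + 86·1122·1122, 10405·1122 + 1122·10405) = (216528049, 23348820)
(x_3, y_3) = (10405·216528049 + 86·1122·23348820, 10405·23348820 + 1122·216528049) = (4505948689285, 485888943078)
(x_4, y_4) = (10405·4505948689285 + 86·1122·485888943078, 10405·485888943078 + 1122·4505948689285) = (93768792007492801, 10111348882104360)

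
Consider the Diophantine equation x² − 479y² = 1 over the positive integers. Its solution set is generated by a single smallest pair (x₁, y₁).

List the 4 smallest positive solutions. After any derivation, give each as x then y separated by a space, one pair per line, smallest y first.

2989440 136591
17873503027199 816661198080
106863529779256567680 4882719303976413809
638924220926583633867571201 29193192792157684333155840

d=479: √d = [21; 1,7,1,3,2,21,2,3,1,7,1,42] (ℓ=12, even), read p_11/q_11
i=0: a=21 ⇒ p=21, q=1
i=1: a=1 ⇒ p=22, q=1
…
i=4: a=3 ⇒ p=766, q=35
…
i=7: a=2 ⇒ p=75879, q=3467
i=8: a=3 ⇒ p=264712, q=12095
i=9: a=1 ⇒ p=340591, q=15562
i=10: a=7 ⇒ p=2648849, q=121029
i=11: a=1 ⇒ p=2989440, q=136591
(x₁, y₁) = (2989440, 136591);  2989440² − 479·136591² = 1 ✓
(x_2, y_2) = (2989440·2989440 + 479·136591·136591, 2989440·136591 + 136591·2989440) = (17873503027199, 816661198080)
(x_3, y_3) = (2989440·17873503027199 + 479·136591·816661198080, 2989440·816661198080 + 136591·17873503027199) = (106863529779256567680, 4882719303976413809)
(x_4, y_4) = (2989440·106863529779256567680 + 479·136591·4882719303976413809, 2989440·4882719303976413809 + 136591·106863529779256567680) = (638924220926583633867571201, 29193192792157684333155840)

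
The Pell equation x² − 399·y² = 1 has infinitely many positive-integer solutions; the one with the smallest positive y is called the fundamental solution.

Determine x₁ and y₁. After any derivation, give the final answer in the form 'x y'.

20 1

√399 → a₀=19, period (1,38); ℓ=2 even so k=1
k=0  a_k=19  p_k/q_k = 19/1
k=1  a_k=1  p_k/q_k = 20/1
(x₁, y₁) = (20, 1);  20² − 399·1² = 1 ✓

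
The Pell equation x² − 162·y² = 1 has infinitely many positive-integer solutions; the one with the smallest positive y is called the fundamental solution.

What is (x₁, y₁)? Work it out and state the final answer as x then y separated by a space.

19601 1540

√162 → a₀=12, period (1,2,1,2,12,2,1,2,1,24); ℓ=10 even so k=9
i=0: a=12 ⇒ p=12, q=1
…
i=6: a=2 ⇒ p=3602, q=283
i=7: a=1 ⇒ p=5333, q=419
i=8: a=2 ⇒ p=14268, q=1121
i=9: a=1 ⇒ p=19601, q=1540
fundamental: x₁=19601, y₁=1540  (since 384199201 − 162·2371600 = 1)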